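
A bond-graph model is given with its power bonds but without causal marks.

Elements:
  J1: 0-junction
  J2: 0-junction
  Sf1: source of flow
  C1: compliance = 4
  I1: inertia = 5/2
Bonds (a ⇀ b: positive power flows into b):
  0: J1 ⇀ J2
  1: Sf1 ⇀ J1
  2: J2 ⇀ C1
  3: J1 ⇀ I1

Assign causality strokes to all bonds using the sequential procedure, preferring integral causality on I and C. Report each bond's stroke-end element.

b0 stroke→J1
b1 stroke→Sf1
b2 stroke→J2
b3 stroke→I1

#1 |Sf1  (Sf1 (Sf) sets flow on bond)
#2 |J2  (prefer integral on C1)
#0 |J1  (J2 effort already set via bond 2)
#3 |I1  (common-e at J1 fixed by 0)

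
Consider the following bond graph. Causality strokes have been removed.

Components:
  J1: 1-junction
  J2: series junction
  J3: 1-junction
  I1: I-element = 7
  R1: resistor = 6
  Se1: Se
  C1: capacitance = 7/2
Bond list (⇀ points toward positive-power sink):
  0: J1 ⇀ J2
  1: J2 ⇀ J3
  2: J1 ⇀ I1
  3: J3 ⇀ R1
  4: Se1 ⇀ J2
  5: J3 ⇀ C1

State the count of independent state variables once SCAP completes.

2  (C1, I1 all integral)

β4 stroke at J2  (Se1 fixes effort; stroke away)
β2 stroke at I1  (I1 outputs flow p/I1)
β0 stroke at J1  (common-f at J1 fixed by 2)
β1 stroke at J2  (J2 flow already set via bond 0)
β3 stroke at J3  (J3: bond 1 brought flow, rest push out)
β5 stroke at J3  (J3: bond 1 brought flow, rest push out)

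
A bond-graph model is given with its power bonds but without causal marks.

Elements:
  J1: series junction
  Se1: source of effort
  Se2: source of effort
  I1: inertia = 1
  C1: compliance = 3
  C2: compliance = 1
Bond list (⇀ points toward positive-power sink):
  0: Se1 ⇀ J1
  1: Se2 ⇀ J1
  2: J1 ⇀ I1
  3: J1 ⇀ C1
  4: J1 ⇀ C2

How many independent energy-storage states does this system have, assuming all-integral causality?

#0 stroke at J1  (source Se1 imposes e)
#1 stroke at J1  (Se2 fixes effort; stroke away)
#2 stroke at I1  (I1 integral (f out))
#3 stroke at J1  (J1 flow already set via bond 2)
#4 stroke at J1  (J1 flow already set via bond 2)

3  (C1, C2, I1 all integral)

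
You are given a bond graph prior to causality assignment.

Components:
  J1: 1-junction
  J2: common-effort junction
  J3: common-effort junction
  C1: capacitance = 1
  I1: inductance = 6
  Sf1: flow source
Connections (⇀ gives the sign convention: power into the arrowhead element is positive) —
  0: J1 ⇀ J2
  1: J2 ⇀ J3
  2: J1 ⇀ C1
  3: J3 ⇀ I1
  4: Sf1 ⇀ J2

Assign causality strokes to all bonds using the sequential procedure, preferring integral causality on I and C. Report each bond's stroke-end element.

#4 stroke→Sf1  (source Sf1 imposes f)
#2 stroke→J1  (C1: C, integral causality)
#0 stroke→J2  (only one flow-in slot at J1)
#1 stroke→J3  (J2: bond 0 brought effort, rest push out)
#3 stroke→I1  (0-jn J3 has e-setter on 1)

β0 →J2
β1 →J3
β2 →J1
β3 →I1
β4 →Sf1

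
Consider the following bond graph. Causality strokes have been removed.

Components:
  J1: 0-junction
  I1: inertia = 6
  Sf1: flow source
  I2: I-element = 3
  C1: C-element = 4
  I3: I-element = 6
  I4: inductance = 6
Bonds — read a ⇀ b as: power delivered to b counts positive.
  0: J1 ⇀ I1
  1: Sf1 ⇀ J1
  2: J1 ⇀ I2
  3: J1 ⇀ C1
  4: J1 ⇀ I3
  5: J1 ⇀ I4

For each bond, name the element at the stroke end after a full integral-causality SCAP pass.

b1 →Sf1  (Sf1 fixes flow; stroke at Sf1)
b0 →I1  (I1: I, integral causality)
b2 →I2  (prefer integral on I2)
b3 →J1  (prefer integral on C1)
b4 →I3  (J1 effort already set via bond 3)
b5 →I4  (0-jn J1 has e-setter on 3)

#0 →I1
#1 →Sf1
#2 →I2
#3 →J1
#4 →I3
#5 →I4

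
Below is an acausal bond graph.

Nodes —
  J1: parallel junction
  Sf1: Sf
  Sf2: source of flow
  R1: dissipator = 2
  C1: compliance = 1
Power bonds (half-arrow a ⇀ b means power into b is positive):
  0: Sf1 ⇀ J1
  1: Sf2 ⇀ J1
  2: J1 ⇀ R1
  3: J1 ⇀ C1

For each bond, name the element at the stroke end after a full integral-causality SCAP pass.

#0 stroke→Sf1  (Sf1 fixes flow; stroke at Sf1)
#1 stroke→Sf2  (source Sf2 imposes f)
#3 stroke→J1  (C1: C, integral causality)
#2 stroke→R1  (common-e at J1 fixed by 3)

β0 stroke at Sf1
β1 stroke at Sf2
β2 stroke at R1
β3 stroke at J1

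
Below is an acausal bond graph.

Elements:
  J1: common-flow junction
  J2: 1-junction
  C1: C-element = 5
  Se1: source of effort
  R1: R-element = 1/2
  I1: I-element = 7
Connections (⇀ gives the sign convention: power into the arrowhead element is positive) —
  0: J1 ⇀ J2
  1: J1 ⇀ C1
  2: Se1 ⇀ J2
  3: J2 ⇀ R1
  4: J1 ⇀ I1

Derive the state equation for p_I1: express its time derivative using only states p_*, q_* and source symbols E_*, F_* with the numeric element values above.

dp_I1/dt = E_Se1 - p_I1/14 - q_C1/5

#2 |J2  (Se1 fixes effort; stroke away)
#1 |J1  (C1 integral (e out))
#4 |I1  (I1 integral (f out))
#0 |J1  (J1: bond 4 brought flow, rest push out)
#3 |J2  (J2: bond 0 brought flow, rest push out)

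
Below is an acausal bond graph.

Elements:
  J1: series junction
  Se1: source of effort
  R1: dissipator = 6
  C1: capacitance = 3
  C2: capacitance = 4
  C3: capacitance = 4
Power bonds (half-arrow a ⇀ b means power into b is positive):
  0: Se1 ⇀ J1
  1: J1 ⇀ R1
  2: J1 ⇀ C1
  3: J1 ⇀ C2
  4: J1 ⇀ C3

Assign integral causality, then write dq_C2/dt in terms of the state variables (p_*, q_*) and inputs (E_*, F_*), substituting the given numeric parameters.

b0 |J1  (Se1: effort source, stroke at far end)
b2 |J1  (C1: C, integral causality)
b3 |J1  (C2: C, integral causality)
b4 |J1  (C3: C, integral causality)
b1 |R1  (J1 needs exactly one f-in)

dq_C2/dt = E_Se1/6 - q_C1/18 - q_C2/24 - q_C3/24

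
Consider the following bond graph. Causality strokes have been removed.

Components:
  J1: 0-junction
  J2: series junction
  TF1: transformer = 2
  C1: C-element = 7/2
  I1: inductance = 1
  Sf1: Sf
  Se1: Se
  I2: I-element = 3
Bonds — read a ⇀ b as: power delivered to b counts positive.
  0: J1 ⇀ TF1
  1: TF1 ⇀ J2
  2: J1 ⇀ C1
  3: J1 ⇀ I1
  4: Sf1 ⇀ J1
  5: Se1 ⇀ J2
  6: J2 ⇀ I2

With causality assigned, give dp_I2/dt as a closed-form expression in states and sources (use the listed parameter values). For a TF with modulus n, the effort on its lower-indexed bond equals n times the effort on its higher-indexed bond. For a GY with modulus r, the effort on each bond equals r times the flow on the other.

dp_I2/dt = E_Se1 + q_C1/7

β4 stroke→Sf1  (Sf1 fixes flow; stroke at Sf1)
β5 stroke→J2  (Se1: effort source, stroke at far end)
β2 stroke→J1  (C1 integral (e out))
β0 stroke→TF1  (J1: bond 2 brought effort, rest push out)
β3 stroke→I1  (J1: bond 2 brought effort, rest push out)
β1 stroke→J2  (TF1: transformer flips bond 0)
β6 stroke→I2  (J2: last free bond brings flow in)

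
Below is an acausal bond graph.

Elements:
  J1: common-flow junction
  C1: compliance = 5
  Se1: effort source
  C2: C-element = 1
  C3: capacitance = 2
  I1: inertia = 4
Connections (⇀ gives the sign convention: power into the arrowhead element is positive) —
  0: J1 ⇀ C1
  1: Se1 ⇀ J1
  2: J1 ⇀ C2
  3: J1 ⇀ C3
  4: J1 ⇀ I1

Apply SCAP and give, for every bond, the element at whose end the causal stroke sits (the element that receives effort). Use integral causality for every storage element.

bond 0 |J1
bond 1 |J1
bond 2 |J1
bond 3 |J1
bond 4 |I1

bond 1 |J1  (Se1 (Se) sets effort on bond)
bond 0 |J1  (C1: C, integral causality)
bond 2 |J1  (prefer integral on C2)
bond 3 |J1  (prefer integral on C3)
bond 4 |I1  (J1: last free bond brings flow in)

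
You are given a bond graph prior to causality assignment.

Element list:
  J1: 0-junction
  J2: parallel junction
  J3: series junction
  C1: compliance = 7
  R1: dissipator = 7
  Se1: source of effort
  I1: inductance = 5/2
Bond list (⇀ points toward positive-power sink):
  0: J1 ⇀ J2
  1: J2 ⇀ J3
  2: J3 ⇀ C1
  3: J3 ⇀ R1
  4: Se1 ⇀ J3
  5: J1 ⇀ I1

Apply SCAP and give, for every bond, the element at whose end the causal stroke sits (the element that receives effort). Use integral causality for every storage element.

b4 stroke at J3  (source Se1 imposes e)
b2 stroke at J3  (prefer integral on C1)
b5 stroke at I1  (I1: I, integral causality)
b0 stroke at J1  (J1 needs exactly one e-in)
b1 stroke at J2  (J2 needs exactly one e-in)
b3 stroke at J3  (1-jn J3 has f-setter on 1)

bond 0 stroke at J1
bond 1 stroke at J2
bond 2 stroke at J3
bond 3 stroke at J3
bond 4 stroke at J3
bond 5 stroke at I1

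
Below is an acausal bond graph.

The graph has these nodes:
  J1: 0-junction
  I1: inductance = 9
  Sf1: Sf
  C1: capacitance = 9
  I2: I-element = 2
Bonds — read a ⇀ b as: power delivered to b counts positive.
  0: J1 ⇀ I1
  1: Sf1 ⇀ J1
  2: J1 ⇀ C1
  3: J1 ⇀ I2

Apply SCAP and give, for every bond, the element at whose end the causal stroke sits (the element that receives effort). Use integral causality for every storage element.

#0 stroke at I1
#1 stroke at Sf1
#2 stroke at J1
#3 stroke at I2

β1 stroke→Sf1  (source Sf1 imposes f)
β0 stroke→I1  (I1 integral (f out))
β2 stroke→J1  (prefer integral on C1)
β3 stroke→I2  (J1: bond 2 brought effort, rest push out)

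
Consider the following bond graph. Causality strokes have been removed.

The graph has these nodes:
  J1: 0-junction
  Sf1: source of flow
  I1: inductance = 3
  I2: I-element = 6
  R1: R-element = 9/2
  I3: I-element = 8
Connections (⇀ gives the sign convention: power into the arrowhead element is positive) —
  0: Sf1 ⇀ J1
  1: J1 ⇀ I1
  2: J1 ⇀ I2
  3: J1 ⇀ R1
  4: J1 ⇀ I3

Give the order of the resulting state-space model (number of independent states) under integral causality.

β0 |Sf1  (source Sf1 imposes f)
β1 |I1  (prefer integral on I1)
β2 |I2  (I2 integral (f out))
β4 |I3  (I3 outputs flow p/I3)
β3 |J1  (only one effort-in slot at J1)

3  (I1, I2, I3 all integral)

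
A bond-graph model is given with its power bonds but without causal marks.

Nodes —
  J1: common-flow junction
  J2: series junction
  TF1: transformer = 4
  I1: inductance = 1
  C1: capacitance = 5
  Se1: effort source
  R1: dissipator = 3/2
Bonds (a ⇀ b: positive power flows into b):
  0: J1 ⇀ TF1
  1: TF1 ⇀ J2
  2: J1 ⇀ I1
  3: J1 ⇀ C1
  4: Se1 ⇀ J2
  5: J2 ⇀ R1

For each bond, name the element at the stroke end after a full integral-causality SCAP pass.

b4 |J2  (source Se1 imposes e)
b2 |I1  (I1: I, integral causality)
b0 |J1  (J1 flow already set via bond 2)
b3 |J1  (J1: bond 2 brought flow, rest push out)
b1 |TF1  (through TF1, causality passes straight; one stroke at TF1)
b5 |J2  (1-jn J2 has f-setter on 1)

b0 |J1
b1 |TF1
b2 |I1
b3 |J1
b4 |J2
b5 |J2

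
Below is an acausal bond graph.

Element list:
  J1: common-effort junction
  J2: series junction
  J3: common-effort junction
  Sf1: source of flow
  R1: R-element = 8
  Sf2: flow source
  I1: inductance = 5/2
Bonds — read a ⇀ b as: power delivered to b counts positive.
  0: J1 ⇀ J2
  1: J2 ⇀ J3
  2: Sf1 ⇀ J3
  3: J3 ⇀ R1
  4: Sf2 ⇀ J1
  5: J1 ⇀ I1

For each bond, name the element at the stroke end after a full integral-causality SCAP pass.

bond 0 stroke→J1
bond 1 stroke→J2
bond 2 stroke→Sf1
bond 3 stroke→J3
bond 4 stroke→Sf2
bond 5 stroke→I1

#2 stroke at Sf1  (Sf1: flow source, stroke at near end)
#4 stroke at Sf2  (source Sf2 imposes f)
#5 stroke at I1  (prefer integral on I1)
#0 stroke at J1  (J1: last free bond brings effort in)
#1 stroke at J2  (1-jn J2 has f-setter on 0)
#3 stroke at J3  (only one effort-in slot at J3)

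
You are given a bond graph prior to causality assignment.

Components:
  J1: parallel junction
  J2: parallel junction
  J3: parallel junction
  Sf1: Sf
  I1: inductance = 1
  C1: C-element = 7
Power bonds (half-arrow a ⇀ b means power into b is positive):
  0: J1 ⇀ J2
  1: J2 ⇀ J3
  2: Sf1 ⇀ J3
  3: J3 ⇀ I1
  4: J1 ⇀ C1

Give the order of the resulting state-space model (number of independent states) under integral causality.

2  (C1, I1 all integral)

#2 →Sf1  (Sf1 fixes flow; stroke at Sf1)
#3 →I1  (I1 integral (f out))
#1 →J3  (closing 0-jn rule on J3)
#0 →J2  (closing 0-jn rule on J2)
#4 →J1  (closing 0-jn rule on J1)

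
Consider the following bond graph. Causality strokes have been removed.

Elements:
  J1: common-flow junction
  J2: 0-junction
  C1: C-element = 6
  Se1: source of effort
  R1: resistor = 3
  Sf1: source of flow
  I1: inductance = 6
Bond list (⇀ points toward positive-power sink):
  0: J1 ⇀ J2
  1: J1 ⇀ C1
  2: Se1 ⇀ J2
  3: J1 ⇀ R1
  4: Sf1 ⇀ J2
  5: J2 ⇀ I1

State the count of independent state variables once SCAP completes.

2  (C1, I1 all integral)

#2 stroke at J2  (Se1 fixes effort; stroke away)
#4 stroke at Sf1  (Sf1: flow source, stroke at near end)
#0 stroke at J1  (J2 effort already set via bond 2)
#5 stroke at I1  (J2 effort already set via bond 2)
#1 stroke at J1  (C1 outputs effort q/C1)
#3 stroke at R1  (J1 needs exactly one f-in)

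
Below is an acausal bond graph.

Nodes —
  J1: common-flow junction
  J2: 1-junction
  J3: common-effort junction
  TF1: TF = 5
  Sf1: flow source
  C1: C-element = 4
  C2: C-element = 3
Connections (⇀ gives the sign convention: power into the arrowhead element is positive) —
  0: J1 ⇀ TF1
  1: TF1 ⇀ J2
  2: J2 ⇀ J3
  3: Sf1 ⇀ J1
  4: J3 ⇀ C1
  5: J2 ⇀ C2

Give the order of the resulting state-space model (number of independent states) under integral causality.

2  (C1, C2 all integral)

#3 stroke at Sf1  (source Sf1 imposes f)
#0 stroke at J1  (J1: bond 3 brought flow, rest push out)
#1 stroke at TF1  (TF TF1: opposite of bond 0)
#2 stroke at J2  (J2 flow already set via bond 1)
#5 stroke at J2  (common-f at J2 fixed by 1)
#4 stroke at J3  (J3: last free bond brings effort in)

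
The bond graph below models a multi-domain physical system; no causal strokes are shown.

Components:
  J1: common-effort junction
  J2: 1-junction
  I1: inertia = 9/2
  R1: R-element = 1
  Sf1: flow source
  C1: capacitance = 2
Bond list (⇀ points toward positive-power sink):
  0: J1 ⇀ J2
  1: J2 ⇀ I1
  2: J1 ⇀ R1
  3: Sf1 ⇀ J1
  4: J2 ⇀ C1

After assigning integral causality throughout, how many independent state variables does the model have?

b3 stroke at Sf1  (Sf1 (Sf) sets flow on bond)
b1 stroke at I1  (prefer integral on I1)
b0 stroke at J2  (1-jn J2 has f-setter on 1)
b4 stroke at J2  (common-f at J2 fixed by 1)
b2 stroke at J1  (J1 needs exactly one e-in)

2  (C1, I1 all integral)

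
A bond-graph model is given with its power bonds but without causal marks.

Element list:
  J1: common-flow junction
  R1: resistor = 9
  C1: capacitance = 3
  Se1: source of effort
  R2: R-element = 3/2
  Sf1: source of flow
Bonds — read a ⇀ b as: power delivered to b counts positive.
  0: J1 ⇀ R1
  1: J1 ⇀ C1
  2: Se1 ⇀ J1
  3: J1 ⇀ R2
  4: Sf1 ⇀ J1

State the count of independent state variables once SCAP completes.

1  (C1 all integral)

#2 →J1  (Se1 fixes effort; stroke away)
#4 →Sf1  (Sf1 fixes flow; stroke at Sf1)
#0 →J1  (J1 flow already set via bond 4)
#1 →J1  (J1: bond 4 brought flow, rest push out)
#3 →J1  (J1: bond 4 brought flow, rest push out)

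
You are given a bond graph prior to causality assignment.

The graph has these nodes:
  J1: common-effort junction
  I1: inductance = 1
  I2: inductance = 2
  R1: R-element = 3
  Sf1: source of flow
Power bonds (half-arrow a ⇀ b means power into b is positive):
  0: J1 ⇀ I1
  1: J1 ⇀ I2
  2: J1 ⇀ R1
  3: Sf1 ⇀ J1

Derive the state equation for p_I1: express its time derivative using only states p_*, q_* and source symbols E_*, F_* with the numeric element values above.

bond 3 stroke at Sf1  (Sf1 fixes flow; stroke at Sf1)
bond 0 stroke at I1  (I1 integral (f out))
bond 1 stroke at I2  (I2: I, integral causality)
bond 2 stroke at J1  (J1 needs exactly one e-in)

dp_I1/dt = 3*F_Sf1 - 3*p_I1 - 3*p_I2/2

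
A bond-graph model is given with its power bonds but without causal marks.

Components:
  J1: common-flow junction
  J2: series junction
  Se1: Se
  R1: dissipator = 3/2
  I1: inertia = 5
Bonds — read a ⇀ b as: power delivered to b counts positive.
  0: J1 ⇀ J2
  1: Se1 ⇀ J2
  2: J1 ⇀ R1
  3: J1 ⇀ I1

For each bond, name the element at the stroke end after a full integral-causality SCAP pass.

#1 stroke→J2  (Se1 (Se) sets effort on bond)
#0 stroke→J1  (only one flow-in slot at J2)
#3 stroke→I1  (prefer integral on I1)
#2 stroke→J1  (J1 flow already set via bond 3)

#0 stroke at J1
#1 stroke at J2
#2 stroke at J1
#3 stroke at I1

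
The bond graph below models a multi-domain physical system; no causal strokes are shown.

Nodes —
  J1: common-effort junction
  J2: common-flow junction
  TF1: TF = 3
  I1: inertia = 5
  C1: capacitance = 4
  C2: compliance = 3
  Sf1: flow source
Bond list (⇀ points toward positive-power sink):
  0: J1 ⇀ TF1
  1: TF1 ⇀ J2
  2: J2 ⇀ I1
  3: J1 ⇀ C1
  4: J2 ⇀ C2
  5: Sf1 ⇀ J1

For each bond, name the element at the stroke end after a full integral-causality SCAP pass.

bond 5 stroke→Sf1  (Sf1 (Sf) sets flow on bond)
bond 2 stroke→I1  (I1 integral (f out))
bond 1 stroke→J2  (1-jn J2 has f-setter on 2)
bond 4 stroke→J2  (common-f at J2 fixed by 2)
bond 0 stroke→TF1  (TF TF1: opposite of bond 1)
bond 3 stroke→J1  (J1: last free bond brings effort in)

#0 stroke at TF1
#1 stroke at J2
#2 stroke at I1
#3 stroke at J1
#4 stroke at J2
#5 stroke at Sf1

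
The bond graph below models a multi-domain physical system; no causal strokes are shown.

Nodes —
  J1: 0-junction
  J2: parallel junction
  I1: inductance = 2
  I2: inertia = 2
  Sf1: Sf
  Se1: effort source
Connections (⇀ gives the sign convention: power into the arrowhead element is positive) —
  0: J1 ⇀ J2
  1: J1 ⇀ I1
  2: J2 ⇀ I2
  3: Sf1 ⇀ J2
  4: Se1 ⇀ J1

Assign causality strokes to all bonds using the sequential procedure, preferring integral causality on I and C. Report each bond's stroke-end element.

β3 |Sf1  (source Sf1 imposes f)
β4 |J1  (Se1 fixes effort; stroke away)
β0 |J2  (common-e at J1 fixed by 4)
β1 |I1  (0-jn J1 has e-setter on 4)
β2 |I2  (common-e at J2 fixed by 0)

β0 stroke→J2
β1 stroke→I1
β2 stroke→I2
β3 stroke→Sf1
β4 stroke→J1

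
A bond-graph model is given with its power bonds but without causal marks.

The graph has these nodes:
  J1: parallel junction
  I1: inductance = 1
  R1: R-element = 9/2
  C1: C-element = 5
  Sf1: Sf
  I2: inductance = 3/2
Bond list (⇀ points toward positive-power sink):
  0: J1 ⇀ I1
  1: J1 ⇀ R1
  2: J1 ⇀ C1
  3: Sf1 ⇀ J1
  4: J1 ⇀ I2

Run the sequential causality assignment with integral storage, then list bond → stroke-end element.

b3 stroke at Sf1  (Sf1 fixes flow; stroke at Sf1)
b0 stroke at I1  (I1 outputs flow p/I1)
b2 stroke at J1  (C1: C, integral causality)
b1 stroke at R1  (common-e at J1 fixed by 2)
b4 stroke at I2  (0-jn J1 has e-setter on 2)

#0 stroke at I1
#1 stroke at R1
#2 stroke at J1
#3 stroke at Sf1
#4 stroke at I2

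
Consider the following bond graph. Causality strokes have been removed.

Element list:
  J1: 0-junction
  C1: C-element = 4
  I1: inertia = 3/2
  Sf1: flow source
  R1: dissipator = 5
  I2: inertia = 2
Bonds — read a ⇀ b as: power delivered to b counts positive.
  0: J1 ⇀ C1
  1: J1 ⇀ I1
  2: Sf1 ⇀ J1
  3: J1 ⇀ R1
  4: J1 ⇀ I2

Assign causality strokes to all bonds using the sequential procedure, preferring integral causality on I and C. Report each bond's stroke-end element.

bond 0 |J1
bond 1 |I1
bond 2 |Sf1
bond 3 |R1
bond 4 |I2

bond 2 stroke at Sf1  (source Sf1 imposes f)
bond 0 stroke at J1  (C1 outputs effort q/C1)
bond 1 stroke at I1  (J1: bond 0 brought effort, rest push out)
bond 3 stroke at R1  (J1 effort already set via bond 0)
bond 4 stroke at I2  (J1 effort already set via bond 0)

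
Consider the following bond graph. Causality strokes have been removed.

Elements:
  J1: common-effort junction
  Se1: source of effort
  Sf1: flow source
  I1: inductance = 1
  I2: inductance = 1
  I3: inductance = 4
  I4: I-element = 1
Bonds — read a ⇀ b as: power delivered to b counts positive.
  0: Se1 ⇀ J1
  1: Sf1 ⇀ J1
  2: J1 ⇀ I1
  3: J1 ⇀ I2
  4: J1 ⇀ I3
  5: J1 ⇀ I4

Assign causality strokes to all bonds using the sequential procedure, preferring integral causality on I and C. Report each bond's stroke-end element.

b0 stroke at J1
b1 stroke at Sf1
b2 stroke at I1
b3 stroke at I2
b4 stroke at I3
b5 stroke at I4

bond 0 |J1  (Se1 fixes effort; stroke away)
bond 1 |Sf1  (Sf1 fixes flow; stroke at Sf1)
bond 2 |I1  (0-jn J1 has e-setter on 0)
bond 3 |I2  (0-jn J1 has e-setter on 0)
bond 4 |I3  (0-jn J1 has e-setter on 0)
bond 5 |I4  (common-e at J1 fixed by 0)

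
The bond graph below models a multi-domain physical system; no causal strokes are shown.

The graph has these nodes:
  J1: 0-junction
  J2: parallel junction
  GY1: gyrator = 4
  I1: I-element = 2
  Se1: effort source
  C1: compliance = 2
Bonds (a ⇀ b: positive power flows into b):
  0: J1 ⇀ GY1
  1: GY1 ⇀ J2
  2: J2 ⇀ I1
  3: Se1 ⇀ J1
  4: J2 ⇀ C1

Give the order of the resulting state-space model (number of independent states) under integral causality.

β3 |J1  (Se1 fixes effort; stroke away)
β0 |GY1  (J1: bond 3 brought effort, rest push out)
β1 |GY1  (through GY1, causality inverts; strokes same side of GY1)
β2 |I1  (I1 outputs flow p/I1)
β4 |J2  (J2 needs exactly one e-in)

2  (C1, I1 all integral)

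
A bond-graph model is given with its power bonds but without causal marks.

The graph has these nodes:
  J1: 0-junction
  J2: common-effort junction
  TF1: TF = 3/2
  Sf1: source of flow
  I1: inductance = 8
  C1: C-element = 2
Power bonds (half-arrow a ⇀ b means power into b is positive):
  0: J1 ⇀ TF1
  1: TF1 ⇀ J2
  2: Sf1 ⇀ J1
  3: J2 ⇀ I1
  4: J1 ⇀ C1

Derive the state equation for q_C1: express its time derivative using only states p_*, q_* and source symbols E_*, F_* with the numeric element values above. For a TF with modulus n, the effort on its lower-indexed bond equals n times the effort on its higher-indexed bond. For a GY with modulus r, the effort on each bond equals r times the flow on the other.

β2 →Sf1  (Sf1 (Sf) sets flow on bond)
β3 →I1  (I1: I, integral causality)
β1 →J2  (only one effort-in slot at J2)
β0 →TF1  (through TF1, causality passes straight; one stroke at TF1)
β4 →J1  (J1 needs exactly one e-in)

dq_C1/dt = F_Sf1 - p_I1/12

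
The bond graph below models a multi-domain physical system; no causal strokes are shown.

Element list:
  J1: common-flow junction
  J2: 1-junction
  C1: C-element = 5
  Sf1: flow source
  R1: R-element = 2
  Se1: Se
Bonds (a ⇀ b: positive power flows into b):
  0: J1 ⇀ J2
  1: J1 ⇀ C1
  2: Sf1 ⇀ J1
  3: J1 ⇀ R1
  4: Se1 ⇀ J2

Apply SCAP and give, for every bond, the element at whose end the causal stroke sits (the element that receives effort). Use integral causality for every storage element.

b0 |J1
b1 |J1
b2 |Sf1
b3 |J1
b4 |J2

#2 |Sf1  (Sf1: flow source, stroke at near end)
#4 |J2  (Se1 fixes effort; stroke away)
#0 |J1  (1-jn J1 has f-setter on 2)
#1 |J1  (1-jn J1 has f-setter on 2)
#3 |J1  (common-f at J1 fixed by 2)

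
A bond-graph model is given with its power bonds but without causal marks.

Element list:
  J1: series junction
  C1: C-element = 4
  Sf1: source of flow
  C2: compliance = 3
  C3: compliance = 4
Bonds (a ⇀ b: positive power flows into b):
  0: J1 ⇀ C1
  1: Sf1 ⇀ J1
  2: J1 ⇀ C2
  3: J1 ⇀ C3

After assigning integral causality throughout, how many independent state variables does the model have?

bond 1 →Sf1  (Sf1 (Sf) sets flow on bond)
bond 0 →J1  (J1 flow already set via bond 1)
bond 2 →J1  (J1: bond 1 brought flow, rest push out)
bond 3 →J1  (common-f at J1 fixed by 1)

3  (C1, C2, C3 all integral)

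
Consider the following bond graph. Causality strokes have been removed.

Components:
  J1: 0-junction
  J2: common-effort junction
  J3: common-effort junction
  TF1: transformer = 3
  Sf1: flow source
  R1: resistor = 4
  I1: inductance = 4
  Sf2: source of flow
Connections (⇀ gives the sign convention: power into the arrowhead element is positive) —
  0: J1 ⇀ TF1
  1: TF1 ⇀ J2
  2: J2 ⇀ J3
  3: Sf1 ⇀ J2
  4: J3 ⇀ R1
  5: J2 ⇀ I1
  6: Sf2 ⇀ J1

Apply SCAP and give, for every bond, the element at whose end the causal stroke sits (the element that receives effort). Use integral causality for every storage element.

β0 →J1
β1 →TF1
β2 →J2
β3 →Sf1
β4 →J3
β5 →I1
β6 →Sf2

#3 |Sf1  (Sf1: flow source, stroke at near end)
#6 |Sf2  (Sf2 fixes flow; stroke at Sf2)
#0 |J1  (J1: last free bond brings effort in)
#1 |TF1  (TF1: transformer flips bond 0)
#5 |I1  (I1 integral (f out))
#2 |J2  (only one effort-in slot at J2)
#4 |J3  (J3: last free bond brings effort in)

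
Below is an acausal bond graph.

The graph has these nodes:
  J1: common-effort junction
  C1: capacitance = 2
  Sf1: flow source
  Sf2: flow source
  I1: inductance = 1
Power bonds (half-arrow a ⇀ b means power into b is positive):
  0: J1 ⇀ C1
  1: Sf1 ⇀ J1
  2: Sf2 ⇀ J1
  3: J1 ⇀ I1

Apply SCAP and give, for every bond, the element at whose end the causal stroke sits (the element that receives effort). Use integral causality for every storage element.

b0 |J1
b1 |Sf1
b2 |Sf2
b3 |I1

b1 stroke→Sf1  (source Sf1 imposes f)
b2 stroke→Sf2  (source Sf2 imposes f)
b0 stroke→J1  (prefer integral on C1)
b3 stroke→I1  (common-e at J1 fixed by 0)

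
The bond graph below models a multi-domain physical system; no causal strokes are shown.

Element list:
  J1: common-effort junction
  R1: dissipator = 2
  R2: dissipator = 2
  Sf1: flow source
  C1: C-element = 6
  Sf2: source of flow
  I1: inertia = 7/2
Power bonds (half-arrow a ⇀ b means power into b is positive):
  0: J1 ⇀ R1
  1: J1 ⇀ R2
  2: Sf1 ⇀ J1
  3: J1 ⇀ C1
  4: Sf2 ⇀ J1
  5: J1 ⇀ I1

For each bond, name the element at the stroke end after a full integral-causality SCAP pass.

b2 stroke→Sf1  (Sf1 fixes flow; stroke at Sf1)
b4 stroke→Sf2  (Sf2: flow source, stroke at near end)
b3 stroke→J1  (C1: C, integral causality)
b0 stroke→R1  (0-jn J1 has e-setter on 3)
b1 stroke→R2  (J1 effort already set via bond 3)
b5 stroke→I1  (J1: bond 3 brought effort, rest push out)

#0 →R1
#1 →R2
#2 →Sf1
#3 →J1
#4 →Sf2
#5 →I1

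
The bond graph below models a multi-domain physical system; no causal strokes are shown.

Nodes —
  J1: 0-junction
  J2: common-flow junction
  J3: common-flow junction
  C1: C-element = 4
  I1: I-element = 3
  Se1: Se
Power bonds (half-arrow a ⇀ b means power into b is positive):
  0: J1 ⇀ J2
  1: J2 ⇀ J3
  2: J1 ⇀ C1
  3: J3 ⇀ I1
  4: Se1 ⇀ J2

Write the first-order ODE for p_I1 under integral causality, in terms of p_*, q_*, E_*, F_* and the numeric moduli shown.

b4 stroke→J2  (Se1 fixes effort; stroke away)
b2 stroke→J1  (prefer integral on C1)
b0 stroke→J2  (common-e at J1 fixed by 2)
b1 stroke→J3  (J2: last free bond brings flow in)
b3 stroke→I1  (closing 1-jn rule on J3)

dp_I1/dt = E_Se1 + q_C1/4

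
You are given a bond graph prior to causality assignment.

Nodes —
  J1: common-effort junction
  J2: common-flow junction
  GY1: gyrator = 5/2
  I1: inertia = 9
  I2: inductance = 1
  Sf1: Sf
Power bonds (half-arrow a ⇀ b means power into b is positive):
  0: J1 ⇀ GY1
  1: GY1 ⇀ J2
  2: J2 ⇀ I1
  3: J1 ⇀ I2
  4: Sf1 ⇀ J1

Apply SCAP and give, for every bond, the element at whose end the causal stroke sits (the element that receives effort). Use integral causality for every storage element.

bond 4 |Sf1  (Sf1 fixes flow; stroke at Sf1)
bond 2 |I1  (I1 outputs flow p/I1)
bond 1 |J2  (common-f at J2 fixed by 2)
bond 0 |J1  (through GY1, causality inverts; strokes same side of GY1)
bond 3 |I2  (common-e at J1 fixed by 0)

β0 stroke at J1
β1 stroke at J2
β2 stroke at I1
β3 stroke at I2
β4 stroke at Sf1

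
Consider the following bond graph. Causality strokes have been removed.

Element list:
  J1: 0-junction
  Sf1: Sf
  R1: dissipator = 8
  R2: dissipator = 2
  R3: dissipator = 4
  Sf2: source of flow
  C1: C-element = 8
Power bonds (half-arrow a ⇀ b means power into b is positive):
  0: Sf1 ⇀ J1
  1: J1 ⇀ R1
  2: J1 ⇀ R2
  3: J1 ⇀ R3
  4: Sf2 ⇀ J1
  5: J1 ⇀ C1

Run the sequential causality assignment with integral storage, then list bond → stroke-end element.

bond 0 stroke→Sf1  (source Sf1 imposes f)
bond 4 stroke→Sf2  (Sf2 fixes flow; stroke at Sf2)
bond 5 stroke→J1  (prefer integral on C1)
bond 1 stroke→R1  (0-jn J1 has e-setter on 5)
bond 2 stroke→R2  (J1: bond 5 brought effort, rest push out)
bond 3 stroke→R3  (0-jn J1 has e-setter on 5)

β0 stroke→Sf1
β1 stroke→R1
β2 stroke→R2
β3 stroke→R3
β4 stroke→Sf2
β5 stroke→J1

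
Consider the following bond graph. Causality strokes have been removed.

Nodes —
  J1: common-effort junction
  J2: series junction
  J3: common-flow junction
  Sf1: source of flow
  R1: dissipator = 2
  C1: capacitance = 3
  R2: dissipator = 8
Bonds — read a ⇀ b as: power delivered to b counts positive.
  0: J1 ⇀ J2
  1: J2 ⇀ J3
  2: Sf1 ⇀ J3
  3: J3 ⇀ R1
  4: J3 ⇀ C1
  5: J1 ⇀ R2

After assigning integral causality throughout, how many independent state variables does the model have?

1  (C1 all integral)

b2 →Sf1  (source Sf1 imposes f)
b1 →J3  (J3 flow already set via bond 2)
b3 →J3  (J3: bond 2 brought flow, rest push out)
b4 →J3  (1-jn J3 has f-setter on 2)
b0 →J2  (1-jn J2 has f-setter on 1)
b5 →J1  (J1: last free bond brings effort in)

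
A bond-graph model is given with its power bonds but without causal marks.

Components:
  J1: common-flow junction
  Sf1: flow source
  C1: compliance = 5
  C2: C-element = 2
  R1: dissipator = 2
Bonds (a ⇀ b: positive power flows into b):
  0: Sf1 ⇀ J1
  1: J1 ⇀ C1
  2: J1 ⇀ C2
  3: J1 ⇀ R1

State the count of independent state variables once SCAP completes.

2  (C1, C2 all integral)

b0 stroke→Sf1  (Sf1: flow source, stroke at near end)
b1 stroke→J1  (J1: bond 0 brought flow, rest push out)
b2 stroke→J1  (common-f at J1 fixed by 0)
b3 stroke→J1  (J1 flow already set via bond 0)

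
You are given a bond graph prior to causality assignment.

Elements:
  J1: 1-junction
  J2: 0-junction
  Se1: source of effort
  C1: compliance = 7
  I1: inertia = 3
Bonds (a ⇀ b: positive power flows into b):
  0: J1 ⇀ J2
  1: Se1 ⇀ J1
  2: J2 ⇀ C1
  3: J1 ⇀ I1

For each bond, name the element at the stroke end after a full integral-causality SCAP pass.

#1 stroke at J1  (Se1 (Se) sets effort on bond)
#2 stroke at J2  (prefer integral on C1)
#0 stroke at J1  (0-jn J2 has e-setter on 2)
#3 stroke at I1  (J1: last free bond brings flow in)

bond 0 →J1
bond 1 →J1
bond 2 →J2
bond 3 →I1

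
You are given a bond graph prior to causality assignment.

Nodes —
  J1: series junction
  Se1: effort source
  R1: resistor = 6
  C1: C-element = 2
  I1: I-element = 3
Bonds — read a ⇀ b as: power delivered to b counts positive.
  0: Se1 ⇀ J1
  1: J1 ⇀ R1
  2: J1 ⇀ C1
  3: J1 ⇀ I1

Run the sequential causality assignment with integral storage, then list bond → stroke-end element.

β0 →J1
β1 →J1
β2 →J1
β3 →I1

#0 stroke at J1  (Se1 (Se) sets effort on bond)
#2 stroke at J1  (C1: C, integral causality)
#3 stroke at I1  (I1 outputs flow p/I1)
#1 stroke at J1  (J1 flow already set via bond 3)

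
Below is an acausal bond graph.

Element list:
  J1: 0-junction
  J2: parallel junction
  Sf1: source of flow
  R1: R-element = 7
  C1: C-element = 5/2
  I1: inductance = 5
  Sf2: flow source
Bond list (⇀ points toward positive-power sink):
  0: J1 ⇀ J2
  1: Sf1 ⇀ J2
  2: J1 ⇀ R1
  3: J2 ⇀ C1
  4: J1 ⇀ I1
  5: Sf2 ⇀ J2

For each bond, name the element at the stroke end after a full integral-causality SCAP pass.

β1 stroke at Sf1  (source Sf1 imposes f)
β5 stroke at Sf2  (Sf2 (Sf) sets flow on bond)
β3 stroke at J2  (prefer integral on C1)
β0 stroke at J1  (J2: bond 3 brought effort, rest push out)
β2 stroke at R1  (J1: bond 0 brought effort, rest push out)
β4 stroke at I1  (0-jn J1 has e-setter on 0)

bond 0 stroke at J1
bond 1 stroke at Sf1
bond 2 stroke at R1
bond 3 stroke at J2
bond 4 stroke at I1
bond 5 stroke at Sf2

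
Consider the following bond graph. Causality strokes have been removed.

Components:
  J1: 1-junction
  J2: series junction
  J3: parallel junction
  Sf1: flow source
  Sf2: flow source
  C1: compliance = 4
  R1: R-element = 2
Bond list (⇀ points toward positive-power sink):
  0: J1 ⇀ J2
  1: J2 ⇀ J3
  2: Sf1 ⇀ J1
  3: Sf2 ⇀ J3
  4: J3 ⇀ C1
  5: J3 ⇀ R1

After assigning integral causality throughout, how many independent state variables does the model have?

1  (C1 all integral)

bond 2 stroke at Sf1  (Sf1 fixes flow; stroke at Sf1)
bond 3 stroke at Sf2  (Sf2: flow source, stroke at near end)
bond 0 stroke at J1  (J1 flow already set via bond 2)
bond 1 stroke at J2  (common-f at J2 fixed by 0)
bond 4 stroke at J3  (prefer integral on C1)
bond 5 stroke at R1  (0-jn J3 has e-setter on 4)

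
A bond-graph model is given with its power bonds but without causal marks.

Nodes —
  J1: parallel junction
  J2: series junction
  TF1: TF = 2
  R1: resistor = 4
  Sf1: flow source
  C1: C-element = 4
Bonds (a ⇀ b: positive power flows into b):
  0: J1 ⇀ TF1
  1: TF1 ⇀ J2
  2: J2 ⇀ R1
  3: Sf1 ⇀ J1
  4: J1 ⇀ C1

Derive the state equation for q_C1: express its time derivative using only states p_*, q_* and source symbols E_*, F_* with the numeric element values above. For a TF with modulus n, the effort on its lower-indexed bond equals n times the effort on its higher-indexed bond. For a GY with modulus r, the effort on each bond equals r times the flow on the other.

bond 3 stroke→Sf1  (Sf1 (Sf) sets flow on bond)
bond 4 stroke→J1  (C1 integral (e out))
bond 0 stroke→TF1  (0-jn J1 has e-setter on 4)
bond 1 stroke→J2  (TF1: transformer flips bond 0)
bond 2 stroke→R1  (closing 1-jn rule on J2)

dq_C1/dt = F_Sf1 - q_C1/64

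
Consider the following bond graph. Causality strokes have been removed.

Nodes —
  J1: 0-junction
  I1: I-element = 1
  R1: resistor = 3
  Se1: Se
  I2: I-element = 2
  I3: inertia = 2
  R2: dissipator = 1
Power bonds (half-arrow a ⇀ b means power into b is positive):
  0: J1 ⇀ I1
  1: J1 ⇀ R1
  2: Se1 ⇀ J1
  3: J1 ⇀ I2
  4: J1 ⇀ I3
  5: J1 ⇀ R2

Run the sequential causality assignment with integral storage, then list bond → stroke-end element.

β0 →I1
β1 →R1
β2 →J1
β3 →I2
β4 →I3
β5 →R2

#2 |J1  (source Se1 imposes e)
#0 |I1  (0-jn J1 has e-setter on 2)
#1 |R1  (J1 effort already set via bond 2)
#3 |I2  (J1: bond 2 brought effort, rest push out)
#4 |I3  (common-e at J1 fixed by 2)
#5 |R2  (J1: bond 2 brought effort, rest push out)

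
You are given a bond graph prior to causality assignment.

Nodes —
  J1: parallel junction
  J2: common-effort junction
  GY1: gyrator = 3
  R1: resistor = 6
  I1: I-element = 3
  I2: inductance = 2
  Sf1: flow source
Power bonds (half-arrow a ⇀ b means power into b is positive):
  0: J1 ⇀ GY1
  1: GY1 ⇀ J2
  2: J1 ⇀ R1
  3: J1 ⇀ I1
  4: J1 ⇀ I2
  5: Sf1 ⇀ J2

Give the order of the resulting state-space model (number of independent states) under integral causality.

β5 |Sf1  (Sf1: flow source, stroke at near end)
β1 |J2  (only one effort-in slot at J2)
β0 |J1  (GY GY1: same side as bond 1)
β2 |R1  (J1: bond 0 brought effort, rest push out)
β3 |I1  (J1: bond 0 brought effort, rest push out)
β4 |I2  (0-jn J1 has e-setter on 0)

2  (I1, I2 all integral)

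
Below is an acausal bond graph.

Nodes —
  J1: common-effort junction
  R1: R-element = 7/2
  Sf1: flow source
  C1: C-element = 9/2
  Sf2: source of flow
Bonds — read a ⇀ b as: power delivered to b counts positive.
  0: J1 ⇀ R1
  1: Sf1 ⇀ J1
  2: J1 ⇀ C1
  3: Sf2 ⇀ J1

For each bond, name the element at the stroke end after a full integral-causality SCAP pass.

#1 →Sf1  (Sf1 (Sf) sets flow on bond)
#3 →Sf2  (Sf2: flow source, stroke at near end)
#2 →J1  (prefer integral on C1)
#0 →R1  (0-jn J1 has e-setter on 2)

β0 stroke at R1
β1 stroke at Sf1
β2 stroke at J1
β3 stroke at Sf2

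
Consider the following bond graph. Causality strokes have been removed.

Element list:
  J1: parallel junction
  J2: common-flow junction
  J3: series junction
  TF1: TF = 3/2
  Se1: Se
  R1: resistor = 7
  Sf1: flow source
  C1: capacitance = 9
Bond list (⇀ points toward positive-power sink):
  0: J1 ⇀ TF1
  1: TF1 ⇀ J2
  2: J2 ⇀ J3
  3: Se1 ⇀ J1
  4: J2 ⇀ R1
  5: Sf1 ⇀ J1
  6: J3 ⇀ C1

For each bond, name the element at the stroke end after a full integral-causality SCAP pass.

β3 →J1  (Se1 fixes effort; stroke away)
β5 →Sf1  (Sf1 fixes flow; stroke at Sf1)
β0 →TF1  (common-e at J1 fixed by 3)
β1 →J2  (TF1: transformer flips bond 0)
β6 →J3  (C1 integral (e out))
β2 →J2  (J3: last free bond brings flow in)
β4 →R1  (J2 needs exactly one f-in)

β0 |TF1
β1 |J2
β2 |J2
β3 |J1
β4 |R1
β5 |Sf1
β6 |J3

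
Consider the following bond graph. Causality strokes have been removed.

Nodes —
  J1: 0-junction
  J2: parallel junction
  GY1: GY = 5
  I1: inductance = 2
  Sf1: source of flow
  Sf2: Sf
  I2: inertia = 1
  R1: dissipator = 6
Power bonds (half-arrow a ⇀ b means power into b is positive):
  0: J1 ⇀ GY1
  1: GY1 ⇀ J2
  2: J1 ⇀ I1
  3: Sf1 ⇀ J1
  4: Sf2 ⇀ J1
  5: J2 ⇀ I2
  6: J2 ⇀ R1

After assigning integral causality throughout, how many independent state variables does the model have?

2  (I1, I2 all integral)

β3 stroke→Sf1  (Sf1 fixes flow; stroke at Sf1)
β4 stroke→Sf2  (Sf2: flow source, stroke at near end)
β2 stroke→I1  (I1 outputs flow p/I1)
β0 stroke→J1  (only one effort-in slot at J1)
β1 stroke→J2  (GY1: gyrator matches bond 0)
β5 stroke→I2  (J2: bond 1 brought effort, rest push out)
β6 stroke→R1  (J2 effort already set via bond 1)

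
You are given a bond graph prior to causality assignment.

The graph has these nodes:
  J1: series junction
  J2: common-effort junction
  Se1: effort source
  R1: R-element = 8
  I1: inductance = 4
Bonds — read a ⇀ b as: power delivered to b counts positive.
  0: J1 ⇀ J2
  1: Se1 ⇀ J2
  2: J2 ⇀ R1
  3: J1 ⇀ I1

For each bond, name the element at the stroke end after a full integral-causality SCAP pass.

b0 stroke→J1
b1 stroke→J2
b2 stroke→R1
b3 stroke→I1

#1 →J2  (Se1: effort source, stroke at far end)
#0 →J1  (common-e at J2 fixed by 1)
#2 →R1  (common-e at J2 fixed by 1)
#3 →I1  (J1 needs exactly one f-in)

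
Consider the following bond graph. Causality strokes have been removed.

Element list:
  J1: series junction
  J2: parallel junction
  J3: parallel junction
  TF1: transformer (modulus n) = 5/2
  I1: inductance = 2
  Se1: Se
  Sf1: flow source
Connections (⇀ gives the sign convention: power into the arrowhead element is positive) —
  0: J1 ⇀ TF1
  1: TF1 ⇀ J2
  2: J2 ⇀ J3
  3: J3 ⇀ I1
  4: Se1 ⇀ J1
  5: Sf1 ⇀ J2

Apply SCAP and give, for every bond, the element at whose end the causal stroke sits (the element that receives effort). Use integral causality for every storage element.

β0 |TF1
β1 |J2
β2 |J3
β3 |I1
β4 |J1
β5 |Sf1

b4 stroke at J1  (Se1: effort source, stroke at far end)
b5 stroke at Sf1  (Sf1: flow source, stroke at near end)
b0 stroke at TF1  (only one flow-in slot at J1)
b1 stroke at J2  (TF TF1: opposite of bond 0)
b2 stroke at J3  (common-e at J2 fixed by 1)
b3 stroke at I1  (common-e at J3 fixed by 2)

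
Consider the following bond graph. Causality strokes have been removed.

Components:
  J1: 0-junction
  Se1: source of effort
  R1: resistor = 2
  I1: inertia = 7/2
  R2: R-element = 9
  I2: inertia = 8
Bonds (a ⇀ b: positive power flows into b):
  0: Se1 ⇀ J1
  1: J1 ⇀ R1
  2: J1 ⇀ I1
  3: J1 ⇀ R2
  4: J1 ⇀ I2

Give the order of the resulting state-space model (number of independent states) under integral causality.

2  (I1, I2 all integral)

b0 |J1  (Se1: effort source, stroke at far end)
b1 |R1  (0-jn J1 has e-setter on 0)
b2 |I1  (J1: bond 0 brought effort, rest push out)
b3 |R2  (J1 effort already set via bond 0)
b4 |I2  (J1 effort already set via bond 0)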